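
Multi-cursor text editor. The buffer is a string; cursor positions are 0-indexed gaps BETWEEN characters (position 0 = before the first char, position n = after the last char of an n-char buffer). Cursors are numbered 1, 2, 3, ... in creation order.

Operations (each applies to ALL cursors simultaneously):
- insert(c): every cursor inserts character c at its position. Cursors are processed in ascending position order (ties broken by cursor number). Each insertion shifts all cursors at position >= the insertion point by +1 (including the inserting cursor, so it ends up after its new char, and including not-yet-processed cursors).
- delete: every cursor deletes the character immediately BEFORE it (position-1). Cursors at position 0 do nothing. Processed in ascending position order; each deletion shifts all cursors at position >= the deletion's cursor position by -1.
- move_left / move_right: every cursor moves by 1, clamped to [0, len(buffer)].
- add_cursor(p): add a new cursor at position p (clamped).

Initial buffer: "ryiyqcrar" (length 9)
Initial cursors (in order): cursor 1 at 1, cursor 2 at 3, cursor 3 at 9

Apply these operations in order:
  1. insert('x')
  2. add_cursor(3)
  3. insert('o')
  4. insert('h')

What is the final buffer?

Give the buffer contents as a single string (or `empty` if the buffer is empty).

Answer: rxohyohixohyqcrarxoh

Derivation:
After op 1 (insert('x')): buffer="rxyixyqcrarx" (len 12), cursors c1@2 c2@5 c3@12, authorship .1..2......3
After op 2 (add_cursor(3)): buffer="rxyixyqcrarx" (len 12), cursors c1@2 c4@3 c2@5 c3@12, authorship .1..2......3
After op 3 (insert('o')): buffer="rxoyoixoyqcrarxo" (len 16), cursors c1@3 c4@5 c2@8 c3@16, authorship .11.4.22......33
After op 4 (insert('h')): buffer="rxohyohixohyqcrarxoh" (len 20), cursors c1@4 c4@7 c2@11 c3@20, authorship .111.44.222......333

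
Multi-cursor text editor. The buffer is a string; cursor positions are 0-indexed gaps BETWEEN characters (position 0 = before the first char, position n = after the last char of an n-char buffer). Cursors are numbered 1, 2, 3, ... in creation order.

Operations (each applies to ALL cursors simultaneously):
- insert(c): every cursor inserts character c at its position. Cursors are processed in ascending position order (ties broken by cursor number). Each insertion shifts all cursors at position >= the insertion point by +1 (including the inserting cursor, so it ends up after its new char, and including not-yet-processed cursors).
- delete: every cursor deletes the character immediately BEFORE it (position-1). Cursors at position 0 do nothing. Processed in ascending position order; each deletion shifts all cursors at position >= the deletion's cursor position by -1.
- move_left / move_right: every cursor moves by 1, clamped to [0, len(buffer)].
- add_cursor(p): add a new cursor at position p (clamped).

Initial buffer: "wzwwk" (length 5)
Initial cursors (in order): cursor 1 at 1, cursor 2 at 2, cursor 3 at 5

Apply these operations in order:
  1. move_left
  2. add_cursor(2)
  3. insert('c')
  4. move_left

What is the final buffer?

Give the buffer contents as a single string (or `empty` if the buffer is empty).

Answer: cwczcwwck

Derivation:
After op 1 (move_left): buffer="wzwwk" (len 5), cursors c1@0 c2@1 c3@4, authorship .....
After op 2 (add_cursor(2)): buffer="wzwwk" (len 5), cursors c1@0 c2@1 c4@2 c3@4, authorship .....
After op 3 (insert('c')): buffer="cwczcwwck" (len 9), cursors c1@1 c2@3 c4@5 c3@8, authorship 1.2.4..3.
After op 4 (move_left): buffer="cwczcwwck" (len 9), cursors c1@0 c2@2 c4@4 c3@7, authorship 1.2.4..3.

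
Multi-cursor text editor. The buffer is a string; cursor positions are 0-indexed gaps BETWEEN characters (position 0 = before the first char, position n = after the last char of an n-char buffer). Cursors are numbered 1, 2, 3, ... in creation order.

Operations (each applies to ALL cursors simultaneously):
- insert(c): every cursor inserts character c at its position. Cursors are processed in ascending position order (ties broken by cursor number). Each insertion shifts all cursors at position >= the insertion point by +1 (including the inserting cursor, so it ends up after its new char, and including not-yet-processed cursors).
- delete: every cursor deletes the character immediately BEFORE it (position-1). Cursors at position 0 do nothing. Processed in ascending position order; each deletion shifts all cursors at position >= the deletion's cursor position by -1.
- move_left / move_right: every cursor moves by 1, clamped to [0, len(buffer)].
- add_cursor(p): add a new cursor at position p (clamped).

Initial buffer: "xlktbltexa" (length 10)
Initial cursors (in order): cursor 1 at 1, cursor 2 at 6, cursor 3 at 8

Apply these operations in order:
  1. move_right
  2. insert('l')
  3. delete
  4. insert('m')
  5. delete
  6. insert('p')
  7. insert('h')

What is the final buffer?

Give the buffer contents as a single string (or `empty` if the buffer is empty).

Answer: xlphktbltphexpha

Derivation:
After op 1 (move_right): buffer="xlktbltexa" (len 10), cursors c1@2 c2@7 c3@9, authorship ..........
After op 2 (insert('l')): buffer="xllktbltlexla" (len 13), cursors c1@3 c2@9 c3@12, authorship ..1.....2..3.
After op 3 (delete): buffer="xlktbltexa" (len 10), cursors c1@2 c2@7 c3@9, authorship ..........
After op 4 (insert('m')): buffer="xlmktbltmexma" (len 13), cursors c1@3 c2@9 c3@12, authorship ..1.....2..3.
After op 5 (delete): buffer="xlktbltexa" (len 10), cursors c1@2 c2@7 c3@9, authorship ..........
After op 6 (insert('p')): buffer="xlpktbltpexpa" (len 13), cursors c1@3 c2@9 c3@12, authorship ..1.....2..3.
After op 7 (insert('h')): buffer="xlphktbltphexpha" (len 16), cursors c1@4 c2@11 c3@15, authorship ..11.....22..33.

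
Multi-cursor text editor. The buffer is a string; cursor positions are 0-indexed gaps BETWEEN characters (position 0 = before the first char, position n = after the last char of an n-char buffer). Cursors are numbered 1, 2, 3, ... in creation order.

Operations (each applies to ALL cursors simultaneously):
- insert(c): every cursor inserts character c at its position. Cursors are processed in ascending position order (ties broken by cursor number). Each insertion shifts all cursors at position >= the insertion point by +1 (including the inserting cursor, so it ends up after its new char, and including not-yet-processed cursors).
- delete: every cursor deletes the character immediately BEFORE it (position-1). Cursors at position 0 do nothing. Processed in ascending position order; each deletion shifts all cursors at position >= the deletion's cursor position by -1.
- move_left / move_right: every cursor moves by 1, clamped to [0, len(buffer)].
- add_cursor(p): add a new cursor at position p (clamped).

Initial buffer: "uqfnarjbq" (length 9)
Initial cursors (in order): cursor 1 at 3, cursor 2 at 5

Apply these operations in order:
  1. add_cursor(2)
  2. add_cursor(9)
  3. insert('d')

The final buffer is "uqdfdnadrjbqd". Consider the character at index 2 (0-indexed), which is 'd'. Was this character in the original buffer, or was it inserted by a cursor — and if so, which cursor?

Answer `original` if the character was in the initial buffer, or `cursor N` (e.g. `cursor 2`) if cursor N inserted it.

Answer: cursor 3

Derivation:
After op 1 (add_cursor(2)): buffer="uqfnarjbq" (len 9), cursors c3@2 c1@3 c2@5, authorship .........
After op 2 (add_cursor(9)): buffer="uqfnarjbq" (len 9), cursors c3@2 c1@3 c2@5 c4@9, authorship .........
After op 3 (insert('d')): buffer="uqdfdnadrjbqd" (len 13), cursors c3@3 c1@5 c2@8 c4@13, authorship ..3.1..2....4
Authorship (.=original, N=cursor N): . . 3 . 1 . . 2 . . . . 4
Index 2: author = 3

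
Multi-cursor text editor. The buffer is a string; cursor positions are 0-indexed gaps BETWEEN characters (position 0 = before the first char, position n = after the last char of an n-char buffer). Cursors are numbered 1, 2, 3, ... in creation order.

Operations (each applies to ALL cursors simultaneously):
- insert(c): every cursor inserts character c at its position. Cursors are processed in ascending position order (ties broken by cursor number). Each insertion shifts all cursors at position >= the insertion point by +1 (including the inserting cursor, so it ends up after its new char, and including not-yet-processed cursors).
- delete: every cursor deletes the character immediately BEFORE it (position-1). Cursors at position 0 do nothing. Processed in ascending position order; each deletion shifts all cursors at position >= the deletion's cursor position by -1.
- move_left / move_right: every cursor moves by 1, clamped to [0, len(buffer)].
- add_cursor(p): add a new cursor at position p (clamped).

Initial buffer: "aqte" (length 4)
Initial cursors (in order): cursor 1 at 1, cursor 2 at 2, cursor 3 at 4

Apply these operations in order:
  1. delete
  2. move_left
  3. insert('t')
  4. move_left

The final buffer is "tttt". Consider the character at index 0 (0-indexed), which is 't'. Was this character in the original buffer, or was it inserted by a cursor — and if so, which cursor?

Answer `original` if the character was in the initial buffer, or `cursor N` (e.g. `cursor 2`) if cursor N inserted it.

Answer: cursor 1

Derivation:
After op 1 (delete): buffer="t" (len 1), cursors c1@0 c2@0 c3@1, authorship .
After op 2 (move_left): buffer="t" (len 1), cursors c1@0 c2@0 c3@0, authorship .
After op 3 (insert('t')): buffer="tttt" (len 4), cursors c1@3 c2@3 c3@3, authorship 123.
After op 4 (move_left): buffer="tttt" (len 4), cursors c1@2 c2@2 c3@2, authorship 123.
Authorship (.=original, N=cursor N): 1 2 3 .
Index 0: author = 1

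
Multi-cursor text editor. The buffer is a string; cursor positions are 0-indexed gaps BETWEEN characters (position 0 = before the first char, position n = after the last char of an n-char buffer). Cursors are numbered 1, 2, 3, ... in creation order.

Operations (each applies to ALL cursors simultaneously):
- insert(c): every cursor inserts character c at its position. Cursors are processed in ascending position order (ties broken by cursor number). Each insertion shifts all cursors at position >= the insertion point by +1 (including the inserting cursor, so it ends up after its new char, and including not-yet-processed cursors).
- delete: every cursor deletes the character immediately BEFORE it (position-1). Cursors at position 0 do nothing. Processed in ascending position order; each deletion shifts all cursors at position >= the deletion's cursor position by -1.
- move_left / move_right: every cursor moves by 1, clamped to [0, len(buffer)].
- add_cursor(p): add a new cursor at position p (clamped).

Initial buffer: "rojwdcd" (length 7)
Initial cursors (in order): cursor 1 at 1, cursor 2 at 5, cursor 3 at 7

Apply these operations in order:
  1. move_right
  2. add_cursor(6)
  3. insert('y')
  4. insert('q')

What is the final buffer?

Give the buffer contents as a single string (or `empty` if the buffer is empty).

After op 1 (move_right): buffer="rojwdcd" (len 7), cursors c1@2 c2@6 c3@7, authorship .......
After op 2 (add_cursor(6)): buffer="rojwdcd" (len 7), cursors c1@2 c2@6 c4@6 c3@7, authorship .......
After op 3 (insert('y')): buffer="royjwdcyydy" (len 11), cursors c1@3 c2@9 c4@9 c3@11, authorship ..1....24.3
After op 4 (insert('q')): buffer="royqjwdcyyqqdyq" (len 15), cursors c1@4 c2@12 c4@12 c3@15, authorship ..11....2424.33

Answer: royqjwdcyyqqdyq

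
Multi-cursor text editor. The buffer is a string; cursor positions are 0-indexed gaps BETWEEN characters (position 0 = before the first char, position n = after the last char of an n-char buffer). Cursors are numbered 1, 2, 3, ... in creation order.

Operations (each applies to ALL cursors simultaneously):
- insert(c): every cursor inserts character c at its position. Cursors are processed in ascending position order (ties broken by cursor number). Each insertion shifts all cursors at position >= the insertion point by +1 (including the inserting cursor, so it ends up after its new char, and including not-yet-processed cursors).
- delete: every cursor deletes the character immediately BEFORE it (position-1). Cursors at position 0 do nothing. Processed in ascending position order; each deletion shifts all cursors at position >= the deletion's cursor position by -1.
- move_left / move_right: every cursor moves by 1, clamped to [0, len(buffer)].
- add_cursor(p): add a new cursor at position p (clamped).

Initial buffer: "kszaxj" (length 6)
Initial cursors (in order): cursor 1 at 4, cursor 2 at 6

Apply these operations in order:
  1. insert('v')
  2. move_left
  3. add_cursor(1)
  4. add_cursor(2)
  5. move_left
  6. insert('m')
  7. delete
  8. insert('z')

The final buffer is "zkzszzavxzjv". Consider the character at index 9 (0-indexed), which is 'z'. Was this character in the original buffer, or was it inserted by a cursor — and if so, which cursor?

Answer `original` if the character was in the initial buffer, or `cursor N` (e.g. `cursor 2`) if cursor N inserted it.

After op 1 (insert('v')): buffer="kszavxjv" (len 8), cursors c1@5 c2@8, authorship ....1..2
After op 2 (move_left): buffer="kszavxjv" (len 8), cursors c1@4 c2@7, authorship ....1..2
After op 3 (add_cursor(1)): buffer="kszavxjv" (len 8), cursors c3@1 c1@4 c2@7, authorship ....1..2
After op 4 (add_cursor(2)): buffer="kszavxjv" (len 8), cursors c3@1 c4@2 c1@4 c2@7, authorship ....1..2
After op 5 (move_left): buffer="kszavxjv" (len 8), cursors c3@0 c4@1 c1@3 c2@6, authorship ....1..2
After op 6 (insert('m')): buffer="mkmszmavxmjv" (len 12), cursors c3@1 c4@3 c1@6 c2@10, authorship 3.4..1.1.2.2
After op 7 (delete): buffer="kszavxjv" (len 8), cursors c3@0 c4@1 c1@3 c2@6, authorship ....1..2
After op 8 (insert('z')): buffer="zkzszzavxzjv" (len 12), cursors c3@1 c4@3 c1@6 c2@10, authorship 3.4..1.1.2.2
Authorship (.=original, N=cursor N): 3 . 4 . . 1 . 1 . 2 . 2
Index 9: author = 2

Answer: cursor 2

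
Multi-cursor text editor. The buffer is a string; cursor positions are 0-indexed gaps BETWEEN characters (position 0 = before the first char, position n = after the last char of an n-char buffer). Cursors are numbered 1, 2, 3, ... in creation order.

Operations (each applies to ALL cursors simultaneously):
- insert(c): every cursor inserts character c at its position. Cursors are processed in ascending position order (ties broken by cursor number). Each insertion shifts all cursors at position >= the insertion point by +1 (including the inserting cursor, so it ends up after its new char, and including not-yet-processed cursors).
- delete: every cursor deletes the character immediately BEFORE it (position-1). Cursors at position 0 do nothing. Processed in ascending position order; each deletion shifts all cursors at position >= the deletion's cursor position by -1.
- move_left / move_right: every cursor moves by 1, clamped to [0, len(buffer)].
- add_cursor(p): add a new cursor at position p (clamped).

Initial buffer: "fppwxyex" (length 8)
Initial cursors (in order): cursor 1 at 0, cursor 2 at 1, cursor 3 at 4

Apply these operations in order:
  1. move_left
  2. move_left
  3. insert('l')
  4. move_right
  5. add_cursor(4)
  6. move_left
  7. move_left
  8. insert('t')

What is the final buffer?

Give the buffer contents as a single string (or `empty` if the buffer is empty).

Answer: lttltfptlpwxyex

Derivation:
After op 1 (move_left): buffer="fppwxyex" (len 8), cursors c1@0 c2@0 c3@3, authorship ........
After op 2 (move_left): buffer="fppwxyex" (len 8), cursors c1@0 c2@0 c3@2, authorship ........
After op 3 (insert('l')): buffer="llfplpwxyex" (len 11), cursors c1@2 c2@2 c3@5, authorship 12..3......
After op 4 (move_right): buffer="llfplpwxyex" (len 11), cursors c1@3 c2@3 c3@6, authorship 12..3......
After op 5 (add_cursor(4)): buffer="llfplpwxyex" (len 11), cursors c1@3 c2@3 c4@4 c3@6, authorship 12..3......
After op 6 (move_left): buffer="llfplpwxyex" (len 11), cursors c1@2 c2@2 c4@3 c3@5, authorship 12..3......
After op 7 (move_left): buffer="llfplpwxyex" (len 11), cursors c1@1 c2@1 c4@2 c3@4, authorship 12..3......
After op 8 (insert('t')): buffer="lttltfptlpwxyex" (len 15), cursors c1@3 c2@3 c4@5 c3@8, authorship 11224..33......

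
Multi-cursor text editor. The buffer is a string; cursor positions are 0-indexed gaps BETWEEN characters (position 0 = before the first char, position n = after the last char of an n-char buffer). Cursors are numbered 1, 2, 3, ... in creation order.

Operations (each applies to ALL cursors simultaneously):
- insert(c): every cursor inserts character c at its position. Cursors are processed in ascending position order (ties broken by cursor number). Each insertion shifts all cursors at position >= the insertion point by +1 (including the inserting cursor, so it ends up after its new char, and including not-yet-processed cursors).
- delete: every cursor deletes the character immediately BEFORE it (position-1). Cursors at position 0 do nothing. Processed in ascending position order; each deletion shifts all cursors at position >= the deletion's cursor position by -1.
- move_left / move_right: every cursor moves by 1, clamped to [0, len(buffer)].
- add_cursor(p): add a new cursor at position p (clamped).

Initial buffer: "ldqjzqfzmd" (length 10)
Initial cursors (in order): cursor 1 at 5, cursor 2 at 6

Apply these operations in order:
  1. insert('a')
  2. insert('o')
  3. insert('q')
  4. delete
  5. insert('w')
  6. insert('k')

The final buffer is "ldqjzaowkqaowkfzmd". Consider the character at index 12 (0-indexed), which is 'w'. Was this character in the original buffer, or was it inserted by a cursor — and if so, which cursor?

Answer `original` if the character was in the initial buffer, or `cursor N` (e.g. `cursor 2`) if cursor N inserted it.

After op 1 (insert('a')): buffer="ldqjzaqafzmd" (len 12), cursors c1@6 c2@8, authorship .....1.2....
After op 2 (insert('o')): buffer="ldqjzaoqaofzmd" (len 14), cursors c1@7 c2@10, authorship .....11.22....
After op 3 (insert('q')): buffer="ldqjzaoqqaoqfzmd" (len 16), cursors c1@8 c2@12, authorship .....111.222....
After op 4 (delete): buffer="ldqjzaoqaofzmd" (len 14), cursors c1@7 c2@10, authorship .....11.22....
After op 5 (insert('w')): buffer="ldqjzaowqaowfzmd" (len 16), cursors c1@8 c2@12, authorship .....111.222....
After op 6 (insert('k')): buffer="ldqjzaowkqaowkfzmd" (len 18), cursors c1@9 c2@14, authorship .....1111.2222....
Authorship (.=original, N=cursor N): . . . . . 1 1 1 1 . 2 2 2 2 . . . .
Index 12: author = 2

Answer: cursor 2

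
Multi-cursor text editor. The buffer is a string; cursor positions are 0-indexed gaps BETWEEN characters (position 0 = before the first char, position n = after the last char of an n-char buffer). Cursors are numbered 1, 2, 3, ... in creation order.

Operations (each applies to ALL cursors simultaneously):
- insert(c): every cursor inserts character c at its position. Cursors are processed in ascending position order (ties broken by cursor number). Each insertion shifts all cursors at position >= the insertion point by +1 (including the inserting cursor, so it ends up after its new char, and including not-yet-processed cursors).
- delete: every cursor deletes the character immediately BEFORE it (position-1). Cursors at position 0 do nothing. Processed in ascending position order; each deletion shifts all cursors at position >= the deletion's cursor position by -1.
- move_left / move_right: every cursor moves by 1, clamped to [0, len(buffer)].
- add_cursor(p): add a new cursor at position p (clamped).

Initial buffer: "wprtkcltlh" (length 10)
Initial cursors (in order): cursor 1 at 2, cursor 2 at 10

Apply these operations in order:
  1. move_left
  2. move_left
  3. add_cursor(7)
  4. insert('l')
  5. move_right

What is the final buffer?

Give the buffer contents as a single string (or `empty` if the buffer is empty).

After op 1 (move_left): buffer="wprtkcltlh" (len 10), cursors c1@1 c2@9, authorship ..........
After op 2 (move_left): buffer="wprtkcltlh" (len 10), cursors c1@0 c2@8, authorship ..........
After op 3 (add_cursor(7)): buffer="wprtkcltlh" (len 10), cursors c1@0 c3@7 c2@8, authorship ..........
After op 4 (insert('l')): buffer="lwprtkclltllh" (len 13), cursors c1@1 c3@9 c2@11, authorship 1.......3.2..
After op 5 (move_right): buffer="lwprtkclltllh" (len 13), cursors c1@2 c3@10 c2@12, authorship 1.......3.2..

Answer: lwprtkclltllh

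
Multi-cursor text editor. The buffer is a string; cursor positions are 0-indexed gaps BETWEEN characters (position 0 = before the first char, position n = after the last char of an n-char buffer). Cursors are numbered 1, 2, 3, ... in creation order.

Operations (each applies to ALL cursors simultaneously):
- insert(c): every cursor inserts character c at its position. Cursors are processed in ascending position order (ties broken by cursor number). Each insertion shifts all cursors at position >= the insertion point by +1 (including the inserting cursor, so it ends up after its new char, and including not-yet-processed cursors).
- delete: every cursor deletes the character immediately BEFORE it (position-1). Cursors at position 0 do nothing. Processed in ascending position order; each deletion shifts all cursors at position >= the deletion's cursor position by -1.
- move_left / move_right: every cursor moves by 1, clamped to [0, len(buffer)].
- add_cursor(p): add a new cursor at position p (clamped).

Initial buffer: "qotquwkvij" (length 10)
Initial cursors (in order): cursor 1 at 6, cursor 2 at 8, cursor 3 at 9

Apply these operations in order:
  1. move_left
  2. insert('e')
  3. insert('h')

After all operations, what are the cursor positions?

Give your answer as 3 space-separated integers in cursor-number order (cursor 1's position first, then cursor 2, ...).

Answer: 7 11 14

Derivation:
After op 1 (move_left): buffer="qotquwkvij" (len 10), cursors c1@5 c2@7 c3@8, authorship ..........
After op 2 (insert('e')): buffer="qotquewkeveij" (len 13), cursors c1@6 c2@9 c3@11, authorship .....1..2.3..
After op 3 (insert('h')): buffer="qotquehwkehvehij" (len 16), cursors c1@7 c2@11 c3@14, authorship .....11..22.33..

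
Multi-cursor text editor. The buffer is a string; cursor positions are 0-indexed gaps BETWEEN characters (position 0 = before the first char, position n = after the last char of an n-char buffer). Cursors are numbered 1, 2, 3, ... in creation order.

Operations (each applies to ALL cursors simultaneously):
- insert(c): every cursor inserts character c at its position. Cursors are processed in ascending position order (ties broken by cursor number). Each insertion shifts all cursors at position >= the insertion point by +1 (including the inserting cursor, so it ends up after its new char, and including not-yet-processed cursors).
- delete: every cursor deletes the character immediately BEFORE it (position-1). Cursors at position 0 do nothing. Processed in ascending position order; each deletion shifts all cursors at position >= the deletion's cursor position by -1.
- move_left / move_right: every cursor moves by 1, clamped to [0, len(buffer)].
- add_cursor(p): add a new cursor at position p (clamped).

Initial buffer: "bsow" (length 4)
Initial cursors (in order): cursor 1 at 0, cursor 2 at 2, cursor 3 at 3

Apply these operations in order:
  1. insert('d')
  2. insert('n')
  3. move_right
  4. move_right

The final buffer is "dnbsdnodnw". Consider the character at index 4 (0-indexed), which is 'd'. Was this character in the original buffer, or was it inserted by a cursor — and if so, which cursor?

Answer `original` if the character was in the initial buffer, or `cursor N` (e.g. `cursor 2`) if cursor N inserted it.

Answer: cursor 2

Derivation:
After op 1 (insert('d')): buffer="dbsdodw" (len 7), cursors c1@1 c2@4 c3@6, authorship 1..2.3.
After op 2 (insert('n')): buffer="dnbsdnodnw" (len 10), cursors c1@2 c2@6 c3@9, authorship 11..22.33.
After op 3 (move_right): buffer="dnbsdnodnw" (len 10), cursors c1@3 c2@7 c3@10, authorship 11..22.33.
After op 4 (move_right): buffer="dnbsdnodnw" (len 10), cursors c1@4 c2@8 c3@10, authorship 11..22.33.
Authorship (.=original, N=cursor N): 1 1 . . 2 2 . 3 3 .
Index 4: author = 2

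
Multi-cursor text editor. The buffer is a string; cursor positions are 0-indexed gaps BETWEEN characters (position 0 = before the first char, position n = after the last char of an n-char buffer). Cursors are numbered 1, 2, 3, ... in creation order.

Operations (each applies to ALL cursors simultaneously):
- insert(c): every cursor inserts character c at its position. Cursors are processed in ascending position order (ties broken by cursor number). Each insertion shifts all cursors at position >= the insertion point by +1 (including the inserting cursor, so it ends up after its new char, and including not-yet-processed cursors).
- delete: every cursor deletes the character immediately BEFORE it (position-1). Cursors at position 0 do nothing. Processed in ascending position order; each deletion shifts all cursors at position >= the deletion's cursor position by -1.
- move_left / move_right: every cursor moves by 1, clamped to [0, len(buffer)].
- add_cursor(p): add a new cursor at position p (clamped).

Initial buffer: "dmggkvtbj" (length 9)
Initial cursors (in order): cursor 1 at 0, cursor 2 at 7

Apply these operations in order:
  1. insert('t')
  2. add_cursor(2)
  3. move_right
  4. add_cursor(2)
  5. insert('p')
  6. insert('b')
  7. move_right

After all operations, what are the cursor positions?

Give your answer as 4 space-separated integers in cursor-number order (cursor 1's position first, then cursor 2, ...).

Answer: 7 19 10 7

Derivation:
After op 1 (insert('t')): buffer="tdmggkvttbj" (len 11), cursors c1@1 c2@9, authorship 1.......2..
After op 2 (add_cursor(2)): buffer="tdmggkvttbj" (len 11), cursors c1@1 c3@2 c2@9, authorship 1.......2..
After op 3 (move_right): buffer="tdmggkvttbj" (len 11), cursors c1@2 c3@3 c2@10, authorship 1.......2..
After op 4 (add_cursor(2)): buffer="tdmggkvttbj" (len 11), cursors c1@2 c4@2 c3@3 c2@10, authorship 1.......2..
After op 5 (insert('p')): buffer="tdppmpggkvttbpj" (len 15), cursors c1@4 c4@4 c3@6 c2@14, authorship 1.14.3.....2.2.
After op 6 (insert('b')): buffer="tdppbbmpbggkvttbpbj" (len 19), cursors c1@6 c4@6 c3@9 c2@18, authorship 1.1414.33.....2.22.
After op 7 (move_right): buffer="tdppbbmpbggkvttbpbj" (len 19), cursors c1@7 c4@7 c3@10 c2@19, authorship 1.1414.33.....2.22.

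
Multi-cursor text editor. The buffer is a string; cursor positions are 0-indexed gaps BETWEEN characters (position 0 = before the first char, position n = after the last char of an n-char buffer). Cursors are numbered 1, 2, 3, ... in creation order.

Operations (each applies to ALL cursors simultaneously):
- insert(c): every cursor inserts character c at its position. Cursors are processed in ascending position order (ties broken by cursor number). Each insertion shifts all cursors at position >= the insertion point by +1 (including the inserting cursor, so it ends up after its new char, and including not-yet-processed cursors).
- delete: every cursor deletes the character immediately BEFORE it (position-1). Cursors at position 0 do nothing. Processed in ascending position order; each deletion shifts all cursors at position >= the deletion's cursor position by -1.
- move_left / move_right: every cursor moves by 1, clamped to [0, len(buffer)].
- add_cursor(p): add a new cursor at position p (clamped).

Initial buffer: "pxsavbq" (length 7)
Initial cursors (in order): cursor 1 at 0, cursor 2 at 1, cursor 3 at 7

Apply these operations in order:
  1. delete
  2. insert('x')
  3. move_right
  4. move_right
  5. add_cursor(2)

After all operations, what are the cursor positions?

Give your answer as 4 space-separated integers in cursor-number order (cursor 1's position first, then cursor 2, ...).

Answer: 4 4 8 2

Derivation:
After op 1 (delete): buffer="xsavb" (len 5), cursors c1@0 c2@0 c3@5, authorship .....
After op 2 (insert('x')): buffer="xxxsavbx" (len 8), cursors c1@2 c2@2 c3@8, authorship 12.....3
After op 3 (move_right): buffer="xxxsavbx" (len 8), cursors c1@3 c2@3 c3@8, authorship 12.....3
After op 4 (move_right): buffer="xxxsavbx" (len 8), cursors c1@4 c2@4 c3@8, authorship 12.....3
After op 5 (add_cursor(2)): buffer="xxxsavbx" (len 8), cursors c4@2 c1@4 c2@4 c3@8, authorship 12.....3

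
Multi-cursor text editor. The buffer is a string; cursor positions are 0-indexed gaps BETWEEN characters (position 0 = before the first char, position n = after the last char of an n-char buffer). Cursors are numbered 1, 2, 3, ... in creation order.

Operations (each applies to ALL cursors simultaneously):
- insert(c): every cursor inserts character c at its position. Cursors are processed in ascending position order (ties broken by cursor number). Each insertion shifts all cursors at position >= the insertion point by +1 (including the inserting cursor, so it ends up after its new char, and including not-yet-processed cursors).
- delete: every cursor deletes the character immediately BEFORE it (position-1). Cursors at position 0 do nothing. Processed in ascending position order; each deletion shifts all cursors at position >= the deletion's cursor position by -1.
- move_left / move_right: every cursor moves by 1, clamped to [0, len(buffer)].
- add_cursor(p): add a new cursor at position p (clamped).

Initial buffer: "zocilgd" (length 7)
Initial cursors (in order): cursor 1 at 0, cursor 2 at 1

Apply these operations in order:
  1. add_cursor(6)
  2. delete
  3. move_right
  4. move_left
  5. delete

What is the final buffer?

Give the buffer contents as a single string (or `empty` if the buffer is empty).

After op 1 (add_cursor(6)): buffer="zocilgd" (len 7), cursors c1@0 c2@1 c3@6, authorship .......
After op 2 (delete): buffer="ocild" (len 5), cursors c1@0 c2@0 c3@4, authorship .....
After op 3 (move_right): buffer="ocild" (len 5), cursors c1@1 c2@1 c3@5, authorship .....
After op 4 (move_left): buffer="ocild" (len 5), cursors c1@0 c2@0 c3@4, authorship .....
After op 5 (delete): buffer="ocid" (len 4), cursors c1@0 c2@0 c3@3, authorship ....

Answer: ocid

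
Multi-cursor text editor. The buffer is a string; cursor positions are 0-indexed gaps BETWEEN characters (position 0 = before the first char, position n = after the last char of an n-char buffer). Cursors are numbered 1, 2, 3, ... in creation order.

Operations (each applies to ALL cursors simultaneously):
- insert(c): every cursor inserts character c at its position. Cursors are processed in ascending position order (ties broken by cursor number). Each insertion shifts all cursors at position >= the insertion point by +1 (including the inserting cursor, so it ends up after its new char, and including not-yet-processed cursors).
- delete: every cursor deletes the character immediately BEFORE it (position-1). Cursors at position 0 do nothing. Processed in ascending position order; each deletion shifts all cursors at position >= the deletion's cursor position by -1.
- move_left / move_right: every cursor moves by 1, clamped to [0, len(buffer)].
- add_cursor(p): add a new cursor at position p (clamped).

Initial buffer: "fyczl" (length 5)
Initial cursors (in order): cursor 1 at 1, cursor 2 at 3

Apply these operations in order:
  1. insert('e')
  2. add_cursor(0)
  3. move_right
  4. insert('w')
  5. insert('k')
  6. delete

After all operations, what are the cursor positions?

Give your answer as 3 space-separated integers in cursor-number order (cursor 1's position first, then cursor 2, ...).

After op 1 (insert('e')): buffer="feycezl" (len 7), cursors c1@2 c2@5, authorship .1..2..
After op 2 (add_cursor(0)): buffer="feycezl" (len 7), cursors c3@0 c1@2 c2@5, authorship .1..2..
After op 3 (move_right): buffer="feycezl" (len 7), cursors c3@1 c1@3 c2@6, authorship .1..2..
After op 4 (insert('w')): buffer="fweywcezwl" (len 10), cursors c3@2 c1@5 c2@9, authorship .31.1.2.2.
After op 5 (insert('k')): buffer="fwkeywkcezwkl" (len 13), cursors c3@3 c1@7 c2@12, authorship .331.11.2.22.
After op 6 (delete): buffer="fweywcezwl" (len 10), cursors c3@2 c1@5 c2@9, authorship .31.1.2.2.

Answer: 5 9 2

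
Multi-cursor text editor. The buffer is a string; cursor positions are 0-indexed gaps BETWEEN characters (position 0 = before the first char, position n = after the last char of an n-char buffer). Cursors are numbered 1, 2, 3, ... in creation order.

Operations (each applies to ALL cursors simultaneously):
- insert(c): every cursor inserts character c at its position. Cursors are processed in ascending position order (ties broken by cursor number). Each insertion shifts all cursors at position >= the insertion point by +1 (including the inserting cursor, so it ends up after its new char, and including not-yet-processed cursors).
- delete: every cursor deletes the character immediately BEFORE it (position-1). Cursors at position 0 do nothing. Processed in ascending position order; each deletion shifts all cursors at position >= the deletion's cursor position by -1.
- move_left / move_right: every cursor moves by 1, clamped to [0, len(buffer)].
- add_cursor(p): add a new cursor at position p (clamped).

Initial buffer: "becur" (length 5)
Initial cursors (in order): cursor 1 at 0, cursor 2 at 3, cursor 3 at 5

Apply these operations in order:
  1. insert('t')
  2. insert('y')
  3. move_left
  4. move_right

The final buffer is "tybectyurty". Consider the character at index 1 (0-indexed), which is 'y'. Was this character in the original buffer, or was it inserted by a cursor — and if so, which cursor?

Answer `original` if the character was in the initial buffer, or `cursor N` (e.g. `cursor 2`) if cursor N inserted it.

After op 1 (insert('t')): buffer="tbecturt" (len 8), cursors c1@1 c2@5 c3@8, authorship 1...2..3
After op 2 (insert('y')): buffer="tybectyurty" (len 11), cursors c1@2 c2@7 c3@11, authorship 11...22..33
After op 3 (move_left): buffer="tybectyurty" (len 11), cursors c1@1 c2@6 c3@10, authorship 11...22..33
After op 4 (move_right): buffer="tybectyurty" (len 11), cursors c1@2 c2@7 c3@11, authorship 11...22..33
Authorship (.=original, N=cursor N): 1 1 . . . 2 2 . . 3 3
Index 1: author = 1

Answer: cursor 1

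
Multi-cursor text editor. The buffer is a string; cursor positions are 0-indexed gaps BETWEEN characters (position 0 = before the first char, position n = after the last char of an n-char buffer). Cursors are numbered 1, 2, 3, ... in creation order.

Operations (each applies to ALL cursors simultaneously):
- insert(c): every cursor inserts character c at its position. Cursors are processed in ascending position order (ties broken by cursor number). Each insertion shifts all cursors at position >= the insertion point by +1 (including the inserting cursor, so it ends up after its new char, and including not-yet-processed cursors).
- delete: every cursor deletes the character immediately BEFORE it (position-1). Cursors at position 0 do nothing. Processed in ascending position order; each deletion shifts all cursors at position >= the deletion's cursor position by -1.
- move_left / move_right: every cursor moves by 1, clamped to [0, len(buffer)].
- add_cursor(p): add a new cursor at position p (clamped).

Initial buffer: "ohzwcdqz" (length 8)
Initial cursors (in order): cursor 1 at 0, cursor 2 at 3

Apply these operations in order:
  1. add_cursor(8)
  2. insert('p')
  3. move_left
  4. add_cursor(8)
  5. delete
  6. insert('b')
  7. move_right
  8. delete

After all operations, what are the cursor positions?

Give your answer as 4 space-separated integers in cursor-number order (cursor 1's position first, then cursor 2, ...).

After op 1 (add_cursor(8)): buffer="ohzwcdqz" (len 8), cursors c1@0 c2@3 c3@8, authorship ........
After op 2 (insert('p')): buffer="pohzpwcdqzp" (len 11), cursors c1@1 c2@5 c3@11, authorship 1...2.....3
After op 3 (move_left): buffer="pohzpwcdqzp" (len 11), cursors c1@0 c2@4 c3@10, authorship 1...2.....3
After op 4 (add_cursor(8)): buffer="pohzpwcdqzp" (len 11), cursors c1@0 c2@4 c4@8 c3@10, authorship 1...2.....3
After op 5 (delete): buffer="pohpwcqp" (len 8), cursors c1@0 c2@3 c4@6 c3@7, authorship 1..2...3
After op 6 (insert('b')): buffer="bpohbpwcbqbp" (len 12), cursors c1@1 c2@5 c4@9 c3@11, authorship 11..22..4.33
After op 7 (move_right): buffer="bpohbpwcbqbp" (len 12), cursors c1@2 c2@6 c4@10 c3@12, authorship 11..22..4.33
After op 8 (delete): buffer="bohbwcbb" (len 8), cursors c1@1 c2@4 c4@7 c3@8, authorship 1..2..43

Answer: 1 4 8 7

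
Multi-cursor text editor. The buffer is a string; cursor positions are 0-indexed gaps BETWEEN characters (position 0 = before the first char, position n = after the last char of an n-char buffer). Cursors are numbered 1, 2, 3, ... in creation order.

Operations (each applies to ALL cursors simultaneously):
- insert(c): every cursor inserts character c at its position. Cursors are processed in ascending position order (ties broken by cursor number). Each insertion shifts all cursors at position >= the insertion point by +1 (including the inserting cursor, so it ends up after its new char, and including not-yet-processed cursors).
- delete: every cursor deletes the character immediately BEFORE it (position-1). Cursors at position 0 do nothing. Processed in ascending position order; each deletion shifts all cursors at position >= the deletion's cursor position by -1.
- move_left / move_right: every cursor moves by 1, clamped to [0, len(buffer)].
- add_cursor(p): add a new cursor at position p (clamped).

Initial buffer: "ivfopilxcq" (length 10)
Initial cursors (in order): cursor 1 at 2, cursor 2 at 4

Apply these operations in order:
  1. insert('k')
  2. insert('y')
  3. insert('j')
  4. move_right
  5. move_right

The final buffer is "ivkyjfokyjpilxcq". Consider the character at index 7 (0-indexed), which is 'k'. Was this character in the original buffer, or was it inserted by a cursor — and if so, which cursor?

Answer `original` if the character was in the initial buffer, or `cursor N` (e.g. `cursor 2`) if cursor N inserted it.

After op 1 (insert('k')): buffer="ivkfokpilxcq" (len 12), cursors c1@3 c2@6, authorship ..1..2......
After op 2 (insert('y')): buffer="ivkyfokypilxcq" (len 14), cursors c1@4 c2@8, authorship ..11..22......
After op 3 (insert('j')): buffer="ivkyjfokyjpilxcq" (len 16), cursors c1@5 c2@10, authorship ..111..222......
After op 4 (move_right): buffer="ivkyjfokyjpilxcq" (len 16), cursors c1@6 c2@11, authorship ..111..222......
After op 5 (move_right): buffer="ivkyjfokyjpilxcq" (len 16), cursors c1@7 c2@12, authorship ..111..222......
Authorship (.=original, N=cursor N): . . 1 1 1 . . 2 2 2 . . . . . .
Index 7: author = 2

Answer: cursor 2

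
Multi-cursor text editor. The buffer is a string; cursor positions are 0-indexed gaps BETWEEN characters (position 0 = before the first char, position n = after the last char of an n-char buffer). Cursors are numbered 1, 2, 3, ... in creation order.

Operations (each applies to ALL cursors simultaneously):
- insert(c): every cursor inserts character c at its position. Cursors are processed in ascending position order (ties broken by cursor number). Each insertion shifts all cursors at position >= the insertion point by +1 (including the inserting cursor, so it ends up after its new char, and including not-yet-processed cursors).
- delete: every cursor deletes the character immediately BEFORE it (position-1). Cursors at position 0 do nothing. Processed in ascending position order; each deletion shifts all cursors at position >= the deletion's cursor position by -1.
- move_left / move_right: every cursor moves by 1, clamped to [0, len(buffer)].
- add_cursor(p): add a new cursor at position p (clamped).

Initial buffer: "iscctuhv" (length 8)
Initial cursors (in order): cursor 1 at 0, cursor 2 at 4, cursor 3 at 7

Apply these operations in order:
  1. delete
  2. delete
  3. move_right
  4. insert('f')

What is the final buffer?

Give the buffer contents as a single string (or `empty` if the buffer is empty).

Answer: ifstfvf

Derivation:
After op 1 (delete): buffer="isctuv" (len 6), cursors c1@0 c2@3 c3@5, authorship ......
After op 2 (delete): buffer="istv" (len 4), cursors c1@0 c2@2 c3@3, authorship ....
After op 3 (move_right): buffer="istv" (len 4), cursors c1@1 c2@3 c3@4, authorship ....
After op 4 (insert('f')): buffer="ifstfvf" (len 7), cursors c1@2 c2@5 c3@7, authorship .1..2.3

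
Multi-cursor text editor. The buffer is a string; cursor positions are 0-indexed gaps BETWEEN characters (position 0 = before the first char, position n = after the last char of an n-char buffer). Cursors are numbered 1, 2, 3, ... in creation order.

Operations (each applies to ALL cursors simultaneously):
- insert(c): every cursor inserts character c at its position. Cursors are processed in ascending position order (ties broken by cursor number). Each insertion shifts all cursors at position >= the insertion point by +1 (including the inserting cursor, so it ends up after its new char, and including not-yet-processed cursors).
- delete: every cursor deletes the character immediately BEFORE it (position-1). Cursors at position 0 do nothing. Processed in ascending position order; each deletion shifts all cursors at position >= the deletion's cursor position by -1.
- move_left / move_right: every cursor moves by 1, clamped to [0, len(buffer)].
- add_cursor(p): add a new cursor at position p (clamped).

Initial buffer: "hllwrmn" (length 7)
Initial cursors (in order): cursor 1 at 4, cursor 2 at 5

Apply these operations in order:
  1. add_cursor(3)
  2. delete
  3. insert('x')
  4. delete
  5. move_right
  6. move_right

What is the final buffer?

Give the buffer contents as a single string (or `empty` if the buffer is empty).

After op 1 (add_cursor(3)): buffer="hllwrmn" (len 7), cursors c3@3 c1@4 c2@5, authorship .......
After op 2 (delete): buffer="hlmn" (len 4), cursors c1@2 c2@2 c3@2, authorship ....
After op 3 (insert('x')): buffer="hlxxxmn" (len 7), cursors c1@5 c2@5 c3@5, authorship ..123..
After op 4 (delete): buffer="hlmn" (len 4), cursors c1@2 c2@2 c3@2, authorship ....
After op 5 (move_right): buffer="hlmn" (len 4), cursors c1@3 c2@3 c3@3, authorship ....
After op 6 (move_right): buffer="hlmn" (len 4), cursors c1@4 c2@4 c3@4, authorship ....

Answer: hlmn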